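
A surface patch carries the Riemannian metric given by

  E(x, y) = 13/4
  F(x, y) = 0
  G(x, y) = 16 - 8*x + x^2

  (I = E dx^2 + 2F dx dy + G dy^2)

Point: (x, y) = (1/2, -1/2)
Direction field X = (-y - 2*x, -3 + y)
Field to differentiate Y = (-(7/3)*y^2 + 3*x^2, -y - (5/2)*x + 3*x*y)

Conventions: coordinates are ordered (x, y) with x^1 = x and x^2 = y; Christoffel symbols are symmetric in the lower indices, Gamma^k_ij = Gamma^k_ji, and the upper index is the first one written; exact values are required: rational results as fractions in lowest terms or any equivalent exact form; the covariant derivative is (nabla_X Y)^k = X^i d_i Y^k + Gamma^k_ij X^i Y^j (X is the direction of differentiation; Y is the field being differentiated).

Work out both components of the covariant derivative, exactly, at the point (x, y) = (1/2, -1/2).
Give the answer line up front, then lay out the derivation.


Answer: (nabla_X Y)^x = -313/78, (nabla_X Y)^y = 17/84

E = 13/4, F = 0, G = 49/4 at the point
E_x = 0, E_y = 0, F_x = 0, F_y = 0, G_x = -7, G_y = 0
EG - F^2 = 637/16;  g^inv = (16/637) * [[49/4, 0], [0, 13/4]]
first-kind symbols [ij,l] = (1/2)(d_i g_jl + d_j g_il - d_l g_ij): [xx,x] = E_x/2 = 0, [xx,y] = F_x - E_y/2 = 0, [xy,x] = E_y/2 = 0, [xy,y] = G_x/2 = -7/2, [yy,x] = F_y - G_x/2 = 7/2, [yy,y] = G_y/2 = 0
Gamma^x_ij = (G*[ij,x] - F*[ij,y])/(EG - F^2), Gamma^y_ij = (E*[ij,y] - F*[ij,x])/(EG - F^2)
Gamma_xxx = 0, Gamma_xxy = 0, Gamma_xyy = 14/13, Gamma_yxx = 0, Gamma_yxy = -2/7, Gamma_yyy = 0
X = (-1/2, -7/2), Y = (1/6, -3/2) at the point


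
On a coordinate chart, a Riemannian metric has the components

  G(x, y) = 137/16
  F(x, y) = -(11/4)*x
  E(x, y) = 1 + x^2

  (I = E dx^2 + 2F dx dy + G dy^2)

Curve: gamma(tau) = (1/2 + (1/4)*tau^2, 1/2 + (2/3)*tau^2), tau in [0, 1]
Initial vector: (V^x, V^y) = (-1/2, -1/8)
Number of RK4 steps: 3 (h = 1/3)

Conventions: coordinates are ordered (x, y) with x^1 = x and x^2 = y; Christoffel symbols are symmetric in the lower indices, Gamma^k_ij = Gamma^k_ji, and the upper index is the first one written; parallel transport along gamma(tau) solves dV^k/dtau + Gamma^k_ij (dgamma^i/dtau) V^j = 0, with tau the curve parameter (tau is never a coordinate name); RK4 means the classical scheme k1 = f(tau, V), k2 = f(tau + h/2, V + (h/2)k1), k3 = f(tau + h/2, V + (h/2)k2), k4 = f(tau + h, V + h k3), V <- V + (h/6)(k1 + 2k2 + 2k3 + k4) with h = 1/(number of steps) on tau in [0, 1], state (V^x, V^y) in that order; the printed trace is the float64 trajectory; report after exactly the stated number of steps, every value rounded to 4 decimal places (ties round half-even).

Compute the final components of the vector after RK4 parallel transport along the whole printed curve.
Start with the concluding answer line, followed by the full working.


Answer: V^x = -0.4914, V^y = -0.1631

gamma'(tau) = ((1/2)*tau, (4/3)*tau); f(tau, V)^k = -Gamma^k_ij(gamma(tau)) gamma'^i(tau) V^j; h = 1/3; intermediate values shown to 6 dp
curve data and Christoffel symbols at the stage parameters:
  tau = 0.000000: gamma = (0.500000, 0.500000), gamma' = (0.000000, 0.000000); Gamma_xxx = 0.056738, Gamma_xxy = 0.000000, Gamma_xyy = 0.000000, Gamma_yxx = -0.312057, Gamma_yxy = 0.000000, Gamma_yyy = 0.000000
  tau = 0.166667: gamma = (0.506944, 0.518519), gamma' = (0.083333, 0.222222); Gamma_xxx = 0.057480, Gamma_xxy = 0.000000, Gamma_xyy = 0.000000, Gamma_yxx = -0.311809, Gamma_yxy = 0.000000, Gamma_yyy = 0.000000
  tau = 0.333333: gamma = (0.527778, 0.574074), gamma' = (0.166667, 0.444444); Gamma_xxx = 0.059696, Gamma_xxy = 0.000000, Gamma_xyy = 0.000000, Gamma_yxx = -0.311049, Gamma_yxy = 0.000000, Gamma_yyy = 0.000000
  tau = 0.500000: gamma = (0.562500, 0.666667), gamma' = (0.250000, 0.666667); Gamma_xxx = 0.063352, Gamma_xxy = 0.000000, Gamma_xyy = 0.000000, Gamma_yxx = -0.309723, Gamma_yxy = 0.000000, Gamma_yyy = 0.000000
  tau = 0.666667: gamma = (0.611111, 0.796296), gamma' = (0.333333, 0.888889); Gamma_xxx = 0.068388, Gamma_xxy = 0.000000, Gamma_xyy = 0.000000, Gamma_yxx = -0.307745, Gamma_yxy = 0.000000, Gamma_yyy = 0.000000
  tau = 0.833333: gamma = (0.673611, 0.962963), gamma' = (0.416667, 1.111111); Gamma_xxx = 0.074711, Gamma_xxy = 0.000000, Gamma_xyy = 0.000000, Gamma_yxx = -0.305005, Gamma_yxy = 0.000000, Gamma_yyy = 0.000000
  tau = 1.000000: gamma = (0.750000, 1.166667), gamma' = (0.500000, 1.333333); Gamma_xxx = 0.082192, Gamma_xxy = 0.000000, Gamma_xyy = 0.000000, Gamma_yxx = -0.301370, Gamma_yxy = 0.000000, Gamma_yyy = 0.000000
step 0: V^x = -0.5000, V^y = -0.1250
step 1: k1 = (0.000000, 0.000000), k2 = (0.002395, -0.012992), k3 = (0.002393, -0.012982), k4 = (0.004967, -0.025879); V <- V + (h/6)(k1 + 2k2 + 2k3 + k4): V^x = -0.4992, V^y = -0.1293
step 2: k1 = (0.004967, -0.025879), k2 = (0.007893, -0.038589), k3 = (0.007885, -0.038551), k4 = (0.011320, -0.050938); V <- V + (h/6)(k1 + 2k2 + 2k3 + k4): V^x = -0.4965, V^y = -0.1422
step 3: k1 = (0.011319, -0.050935), k2 = (0.015398, -0.062862), k3 = (0.015377, -0.062776), k4 = (0.020195, -0.074048); V <- V + (h/6)(k1 + 2k2 + 2k3 + k4): V^x = -0.4914, V^y = -0.1631


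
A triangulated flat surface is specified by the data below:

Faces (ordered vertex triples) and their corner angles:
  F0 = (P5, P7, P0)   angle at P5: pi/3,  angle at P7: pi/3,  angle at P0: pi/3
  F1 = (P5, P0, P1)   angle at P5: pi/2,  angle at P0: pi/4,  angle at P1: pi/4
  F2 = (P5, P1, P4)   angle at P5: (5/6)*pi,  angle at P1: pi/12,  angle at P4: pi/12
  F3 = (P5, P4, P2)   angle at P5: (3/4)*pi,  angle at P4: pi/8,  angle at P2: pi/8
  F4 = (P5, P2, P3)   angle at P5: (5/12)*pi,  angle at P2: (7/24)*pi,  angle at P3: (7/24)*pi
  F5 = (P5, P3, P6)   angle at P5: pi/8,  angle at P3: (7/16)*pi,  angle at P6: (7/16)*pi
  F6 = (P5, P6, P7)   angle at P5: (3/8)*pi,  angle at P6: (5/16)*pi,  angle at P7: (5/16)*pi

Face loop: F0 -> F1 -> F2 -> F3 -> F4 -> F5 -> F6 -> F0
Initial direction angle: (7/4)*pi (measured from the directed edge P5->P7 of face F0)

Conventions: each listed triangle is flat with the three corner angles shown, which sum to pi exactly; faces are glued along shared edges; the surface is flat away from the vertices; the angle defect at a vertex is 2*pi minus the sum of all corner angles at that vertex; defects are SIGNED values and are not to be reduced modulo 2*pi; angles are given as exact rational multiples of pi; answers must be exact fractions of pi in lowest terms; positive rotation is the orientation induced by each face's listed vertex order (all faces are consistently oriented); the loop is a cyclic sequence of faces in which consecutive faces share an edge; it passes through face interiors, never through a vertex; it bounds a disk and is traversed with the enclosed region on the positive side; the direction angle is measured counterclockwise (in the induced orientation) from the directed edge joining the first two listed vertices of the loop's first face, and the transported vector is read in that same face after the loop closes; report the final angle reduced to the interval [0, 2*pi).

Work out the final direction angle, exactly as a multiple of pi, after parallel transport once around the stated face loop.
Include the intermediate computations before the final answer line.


enclosed vertex P5: corner angles sum to (10/3)*pi, defect = 2*pi - (10/3)*pi = (-4/3)*pi
holonomy = initial angle + sum of enclosed defects (mod 2*pi), positive in the induced orientation
final angle = (7/4)*pi - (4/3)*pi = (5/12)*pi (mod 2*pi)

Answer: final direction angle = (5/12)*pi


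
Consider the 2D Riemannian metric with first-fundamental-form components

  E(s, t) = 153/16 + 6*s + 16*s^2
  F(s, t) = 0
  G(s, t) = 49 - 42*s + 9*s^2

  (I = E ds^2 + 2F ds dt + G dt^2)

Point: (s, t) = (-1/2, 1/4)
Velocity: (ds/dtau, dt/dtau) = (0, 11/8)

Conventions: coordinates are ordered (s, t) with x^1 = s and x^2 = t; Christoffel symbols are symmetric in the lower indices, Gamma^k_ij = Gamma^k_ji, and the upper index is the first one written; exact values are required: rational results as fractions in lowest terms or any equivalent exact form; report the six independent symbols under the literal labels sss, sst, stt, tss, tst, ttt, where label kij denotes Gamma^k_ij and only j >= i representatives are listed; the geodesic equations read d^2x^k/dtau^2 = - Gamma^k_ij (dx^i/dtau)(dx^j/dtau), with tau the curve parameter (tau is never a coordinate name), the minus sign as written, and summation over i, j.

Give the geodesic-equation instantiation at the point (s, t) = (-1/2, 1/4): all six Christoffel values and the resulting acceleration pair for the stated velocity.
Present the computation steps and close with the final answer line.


E = 169/16, F = 0, G = 289/4 at the point
E_s = -10, E_t = 0, F_s = 0, F_t = 0, G_s = -51, G_t = 0
EG - F^2 = 48841/64;  g^inv = (64/48841) * [[289/4, 0], [0, 169/16]]
first-kind symbols [ij,l] = (1/2)(d_i g_jl + d_j g_il - d_l g_ij): [ss,s] = E_s/2 = -5, [ss,t] = F_s - E_t/2 = 0, [st,s] = E_t/2 = 0, [st,t] = G_s/2 = -51/2, [tt,s] = F_t - G_s/2 = 51/2, [tt,t] = G_t/2 = 0
Gamma^s_ij = (G*[ij,s] - F*[ij,t])/(EG - F^2), Gamma^t_ij = (E*[ij,t] - F*[ij,s])/(EG - F^2)
Gamma_sss = -80/169, Gamma_sst = 0, Gamma_stt = 408/169, Gamma_tss = 0, Gamma_tst = -6/17, Gamma_ttt = 0
d^2s/dtau^2 = -(Gamma_sss*(0)^2 + 2*Gamma_sst*(0)*(11/8) + Gamma_stt*(11/8)^2) = -6171/1352
d^2t/dtau^2 = -(Gamma_tss*(0)^2 + 2*Gamma_tst*(0)*(11/8) + Gamma_ttt*(11/8)^2) = 0

Answer: Gamma_sss = -80/169, Gamma_sst = 0, Gamma_stt = 408/169, Gamma_tss = 0, Gamma_tst = -6/17, Gamma_ttt = 0; accelerations (d^2s/dtau^2, d^2t/dtau^2) = (-6171/1352, 0)


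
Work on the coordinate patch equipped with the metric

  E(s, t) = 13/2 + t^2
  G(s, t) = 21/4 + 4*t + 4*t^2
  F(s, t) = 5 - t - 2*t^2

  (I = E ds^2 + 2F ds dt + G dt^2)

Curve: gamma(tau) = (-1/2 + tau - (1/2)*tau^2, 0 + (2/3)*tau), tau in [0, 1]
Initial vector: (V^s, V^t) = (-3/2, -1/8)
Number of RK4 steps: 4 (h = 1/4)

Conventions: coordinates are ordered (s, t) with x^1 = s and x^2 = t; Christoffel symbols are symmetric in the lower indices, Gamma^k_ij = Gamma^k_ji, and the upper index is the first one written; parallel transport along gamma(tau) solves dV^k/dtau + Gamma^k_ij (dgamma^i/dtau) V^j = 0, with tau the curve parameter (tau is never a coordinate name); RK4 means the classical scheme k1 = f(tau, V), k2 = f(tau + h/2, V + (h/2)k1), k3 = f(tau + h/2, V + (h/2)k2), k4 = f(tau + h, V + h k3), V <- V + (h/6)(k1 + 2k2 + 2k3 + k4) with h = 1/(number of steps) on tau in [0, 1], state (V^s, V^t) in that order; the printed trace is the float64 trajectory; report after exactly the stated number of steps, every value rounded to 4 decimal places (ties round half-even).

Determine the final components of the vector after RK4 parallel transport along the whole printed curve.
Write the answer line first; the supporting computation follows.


Answer: V^s = -1.4806, V^t = -0.1196

gamma'(tau) = (1 - tau, 2/3); f(tau, V)^k = -Gamma^k_ij(gamma(tau)) gamma'^i(tau) V^j; h = 1/4; intermediate values shown to 6 dp
curve data and Christoffel symbols at the stage parameters:
  tau = 0.000000: gamma = (-0.500000, 0.000000), gamma' = (1.000000, 0.666667); Gamma_sss = 0.000000, Gamma_sst = 0.000000, Gamma_stt = -1.671233, Gamma_tss = 0.000000, Gamma_tst = 0.000000, Gamma_ttt = 1.972603
  tau = 0.125000: gamma = (-0.382812, 0.083333), gamma' = (0.875000, 0.666667); Gamma_sss = 0.032753, Gamma_sst = 0.037486, Gamma_stt = -1.516864, Gamma_tss = -0.043470, Gamma_tst = -0.032753, Gamma_ttt = 1.741220
  tau = 0.250000: gamma = (-0.281250, 0.166667), gamma' = (0.750000, 0.666667); Gamma_sss = 0.048200, Gamma_sst = 0.060810, Gamma_stt = -1.379291, Gamma_tss = -0.065854, Gamma_tst = -0.048200, Gamma_ttt = 1.535659
  tau = 0.375000: gamma = (-0.195312, 0.250000), gamma' = (0.625000, 0.666667); Gamma_sss = 0.054372, Gamma_sst = 0.076414, Gamma_stt = -1.263777, Gamma_tss = -0.077149, Gamma_tst = -0.054372, Gamma_ttt = 1.360764
  tau = 0.500000: gamma = (-0.125000, 0.333333), gamma' = (0.500000, 0.666667); Gamma_sss = 0.055469, Gamma_sst = 0.087710, Gamma_stt = -1.168660, Gamma_tss = -0.082510, Gamma_tst = -0.055469, Gamma_ttt = 1.213382
  tau = 0.625000: gamma = (-0.070312, 0.416667), gamma' = (0.375000, 0.666667); Gamma_sss = 0.053732, Gamma_sst = 0.096542, Gamma_stt = -1.090710, Gamma_tss = -0.084650, Gamma_tst = -0.053732, Gamma_ttt = 1.088808
  tau = 0.750000: gamma = (-0.031250, 0.500000), gamma' = (0.250000, 0.666667); Gamma_sss = 0.050394, Gamma_sst = 0.103937, Gamma_stt = -1.026772, Gamma_tss = -0.085039, Gamma_tst = -0.050394, Gamma_ttt = 0.982677
  tau = 0.875000: gamma = (-0.007812, 0.583333), gamma' = (0.125000, 0.666667); Gamma_sss = 0.046150, Gamma_sst = 0.110486, Gamma_stt = -0.974180, Gamma_tss = -0.084494, Gamma_tst = -0.046150, Gamma_ttt = 0.891389
  tau = 1.000000: gamma = (0.000000, 0.666667), gamma' = (0.000000, 0.666667); Gamma_sss = 0.041406, Gamma_sst = 0.116537, Gamma_stt = -0.930796, Gamma_tss = -0.083479, Gamma_tst = -0.041406, Gamma_ttt = 0.812088
step 0: V^s = -1.5000, V^t = -0.1250
step 1: k1 = (-0.139269, 0.164384), k2 = (-0.020792, 0.027405), k3 = (-0.038340, 0.047677), k4 = (0.016946, -0.011386); V <- V + (h/6)(k1 + 2k2 + 2k3 + k4): V^s = -1.5100, V^t = -0.1124
step 2: k1 = (0.017602, -0.012125), k2 = (0.037542, -0.027917), k3 = (0.035762, -0.025983), k4 = (0.042010, -0.024581); V <- V + (h/6)(k1 + 2k2 + 2k3 + k4): V^s = -1.5014, V^t = -0.1184
step 3: k1 = (0.042389, -0.024979), k2 = (0.042482, -0.015333), k3 = (0.043314, -0.016183), k4 = (0.041438, -0.003101); V <- V + (h/6)(k1 + 2k2 + 2k3 + k4): V^s = -1.4908, V^t = -0.1222
step 4: k1 = (0.041617, -0.003271), k2 = (0.040068, 0.010748), k3 = (0.041198, 0.009709), k4 = (0.040708, 0.023969); V <- V + (h/6)(k1 + 2k2 + 2k3 + k4): V^s = -1.4806, V^t = -0.1196


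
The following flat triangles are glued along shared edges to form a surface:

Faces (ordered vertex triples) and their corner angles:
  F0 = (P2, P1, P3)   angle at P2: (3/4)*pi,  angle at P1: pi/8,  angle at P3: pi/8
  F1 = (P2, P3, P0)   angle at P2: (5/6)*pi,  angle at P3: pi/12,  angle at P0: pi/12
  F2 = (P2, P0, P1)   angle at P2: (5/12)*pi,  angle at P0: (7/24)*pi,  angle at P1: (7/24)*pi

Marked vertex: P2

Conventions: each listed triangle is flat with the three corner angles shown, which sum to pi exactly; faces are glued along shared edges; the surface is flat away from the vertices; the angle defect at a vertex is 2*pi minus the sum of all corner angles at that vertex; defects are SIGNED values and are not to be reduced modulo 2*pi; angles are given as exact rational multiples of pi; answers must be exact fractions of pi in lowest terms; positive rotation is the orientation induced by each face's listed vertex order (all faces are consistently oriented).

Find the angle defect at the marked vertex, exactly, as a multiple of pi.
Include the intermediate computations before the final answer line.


Sum of corner angles at P2: 2*pi
defect = 2*pi - 2*pi

Answer: defect(P2) = 0


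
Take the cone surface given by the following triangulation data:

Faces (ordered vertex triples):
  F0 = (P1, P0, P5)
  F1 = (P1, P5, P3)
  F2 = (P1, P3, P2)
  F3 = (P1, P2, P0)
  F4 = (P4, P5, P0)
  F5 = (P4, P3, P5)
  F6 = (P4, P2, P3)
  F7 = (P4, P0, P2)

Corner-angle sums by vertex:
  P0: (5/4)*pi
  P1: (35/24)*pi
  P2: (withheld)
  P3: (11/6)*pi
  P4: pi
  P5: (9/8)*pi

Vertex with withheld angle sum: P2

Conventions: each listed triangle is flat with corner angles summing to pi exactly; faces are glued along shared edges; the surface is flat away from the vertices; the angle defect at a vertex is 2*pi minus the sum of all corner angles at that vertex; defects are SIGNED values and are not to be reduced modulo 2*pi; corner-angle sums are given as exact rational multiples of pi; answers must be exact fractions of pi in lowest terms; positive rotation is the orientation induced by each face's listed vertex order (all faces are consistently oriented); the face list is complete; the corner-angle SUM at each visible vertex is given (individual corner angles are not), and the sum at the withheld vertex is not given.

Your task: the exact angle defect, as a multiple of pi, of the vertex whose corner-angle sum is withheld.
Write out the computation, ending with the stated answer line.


V = 6, E = 12, F = 8; chi = V - E + F = 2
Gauss-Bonnet: total defect = 2*pi*chi = 4*pi; visible defects sum to (10/3)*pi

Answer: defect(P2) = (2/3)*pi


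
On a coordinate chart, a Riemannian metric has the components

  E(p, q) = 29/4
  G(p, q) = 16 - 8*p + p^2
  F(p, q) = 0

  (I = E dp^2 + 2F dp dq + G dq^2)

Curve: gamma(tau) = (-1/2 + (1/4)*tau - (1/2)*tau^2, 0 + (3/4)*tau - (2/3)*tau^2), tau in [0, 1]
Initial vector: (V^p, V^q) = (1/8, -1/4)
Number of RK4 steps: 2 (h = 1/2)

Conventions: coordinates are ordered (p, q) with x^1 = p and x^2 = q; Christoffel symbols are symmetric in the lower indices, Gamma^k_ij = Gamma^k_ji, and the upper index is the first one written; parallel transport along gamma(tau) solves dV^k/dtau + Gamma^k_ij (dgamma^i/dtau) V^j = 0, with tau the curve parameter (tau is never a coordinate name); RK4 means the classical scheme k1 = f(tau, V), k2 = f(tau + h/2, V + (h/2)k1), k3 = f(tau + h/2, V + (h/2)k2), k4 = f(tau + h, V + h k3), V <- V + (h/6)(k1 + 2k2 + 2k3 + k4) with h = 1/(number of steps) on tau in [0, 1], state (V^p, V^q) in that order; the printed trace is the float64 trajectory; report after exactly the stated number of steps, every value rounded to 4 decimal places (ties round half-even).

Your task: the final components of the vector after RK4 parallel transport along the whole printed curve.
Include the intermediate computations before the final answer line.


gamma'(tau) = (1/4 - tau, 3/4 - (4/3)*tau); f(tau, V)^k = -Gamma^k_ij(gamma(tau)) gamma'^i(tau) V^j; h = 1/2; intermediate values shown to 6 dp
curve data and Christoffel symbols at the stage parameters:
  tau = 0.000000: gamma = (-0.500000, 0.000000), gamma' = (0.250000, 0.750000); Gamma_ppp = 0.000000, Gamma_ppq = 0.000000, Gamma_pqq = 0.620690, Gamma_qpp = 0.000000, Gamma_qpq = -0.222222, Gamma_qqq = 0.000000
  tau = 0.250000: gamma = (-0.468750, 0.145833), gamma' = (0.000000, 0.416667); Gamma_ppp = 0.000000, Gamma_ppq = 0.000000, Gamma_pqq = 0.616379, Gamma_qpp = 0.000000, Gamma_qpq = -0.223776, Gamma_qqq = 0.000000
  tau = 0.500000: gamma = (-0.500000, 0.208333), gamma' = (-0.250000, 0.083333); Gamma_ppp = 0.000000, Gamma_ppq = 0.000000, Gamma_pqq = 0.620690, Gamma_qpp = 0.000000, Gamma_qpq = -0.222222, Gamma_qqq = 0.000000
  tau = 0.750000: gamma = (-0.593750, 0.187500), gamma' = (-0.500000, -0.250000); Gamma_ppp = 0.000000, Gamma_ppq = 0.000000, Gamma_pqq = 0.633621, Gamma_qpp = 0.000000, Gamma_qpq = -0.217687, Gamma_qqq = 0.000000
  tau = 1.000000: gamma = (-0.750000, 0.083333), gamma' = (-0.750000, -0.583333); Gamma_ppp = 0.000000, Gamma_ppq = 0.000000, Gamma_pqq = 0.655172, Gamma_qpp = 0.000000, Gamma_qpq = -0.210526, Gamma_qqq = 0.000000
step 0: V^p = 0.1250, V^q = -0.2500
step 1: k1 = (0.116379, 0.006944), k2 = (0.063760, 0.014368), k3 = (0.063284, 0.013141), k4 = (0.012591, 0.016425); V <- V + (h/6)(k1 + 2k2 + 2k3 + k4): V^p = 0.1569, V^q = -0.2435
step 2: k1 = (0.012593, 0.016432), k2 = (-0.037916, 0.017341), k3 = (-0.037880, 0.018004), k4 = (-0.089609, 0.020076); V <- V + (h/6)(k1 + 2k2 + 2k3 + k4): V^p = 0.1379, V^q = -0.2345

Answer: V^p = 0.1379, V^q = -0.2345


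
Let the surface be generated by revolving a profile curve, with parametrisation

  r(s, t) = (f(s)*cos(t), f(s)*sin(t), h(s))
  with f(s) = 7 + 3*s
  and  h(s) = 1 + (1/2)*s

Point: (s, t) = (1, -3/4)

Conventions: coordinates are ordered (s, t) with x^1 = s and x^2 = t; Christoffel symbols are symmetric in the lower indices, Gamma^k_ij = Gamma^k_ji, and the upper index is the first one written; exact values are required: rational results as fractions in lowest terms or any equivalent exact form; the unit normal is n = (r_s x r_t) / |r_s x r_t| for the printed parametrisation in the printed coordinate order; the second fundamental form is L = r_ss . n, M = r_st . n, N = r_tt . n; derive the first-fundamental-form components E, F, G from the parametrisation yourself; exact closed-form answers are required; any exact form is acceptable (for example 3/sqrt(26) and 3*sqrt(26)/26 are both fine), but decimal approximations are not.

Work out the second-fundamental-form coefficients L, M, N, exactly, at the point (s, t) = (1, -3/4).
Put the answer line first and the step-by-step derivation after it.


Answer: L = 0, M = 0, N = 10*sqrt(37)/37

f = 10, f' = 3, f'' = 0, h' = 1/2, h'' = 0
E = 37/4, F = 0, G = 100; answer radicand W^2 = 37/4
unnormalised second-form numerators: l = 0, m = 0, n = 5; L = l/sqrt(37/4), and similarly M = m/sqrt(W^2), N = n/sqrt(W^2)


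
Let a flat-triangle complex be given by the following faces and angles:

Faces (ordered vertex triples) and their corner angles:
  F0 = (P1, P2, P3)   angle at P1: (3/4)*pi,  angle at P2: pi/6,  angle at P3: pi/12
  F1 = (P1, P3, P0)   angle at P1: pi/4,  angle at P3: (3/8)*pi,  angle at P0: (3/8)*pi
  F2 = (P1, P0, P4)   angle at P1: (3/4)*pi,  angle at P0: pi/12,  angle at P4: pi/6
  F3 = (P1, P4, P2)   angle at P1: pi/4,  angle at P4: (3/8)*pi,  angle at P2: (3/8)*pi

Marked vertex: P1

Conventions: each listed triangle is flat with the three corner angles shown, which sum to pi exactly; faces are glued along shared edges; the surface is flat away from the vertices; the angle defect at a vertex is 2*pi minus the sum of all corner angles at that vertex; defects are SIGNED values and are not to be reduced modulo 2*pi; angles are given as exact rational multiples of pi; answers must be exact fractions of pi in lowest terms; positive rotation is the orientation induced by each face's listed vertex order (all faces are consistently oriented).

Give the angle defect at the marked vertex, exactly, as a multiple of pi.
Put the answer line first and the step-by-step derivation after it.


Answer: defect(P1) = 0

Sum of corner angles at P1: 2*pi
defect = 2*pi - 2*pi


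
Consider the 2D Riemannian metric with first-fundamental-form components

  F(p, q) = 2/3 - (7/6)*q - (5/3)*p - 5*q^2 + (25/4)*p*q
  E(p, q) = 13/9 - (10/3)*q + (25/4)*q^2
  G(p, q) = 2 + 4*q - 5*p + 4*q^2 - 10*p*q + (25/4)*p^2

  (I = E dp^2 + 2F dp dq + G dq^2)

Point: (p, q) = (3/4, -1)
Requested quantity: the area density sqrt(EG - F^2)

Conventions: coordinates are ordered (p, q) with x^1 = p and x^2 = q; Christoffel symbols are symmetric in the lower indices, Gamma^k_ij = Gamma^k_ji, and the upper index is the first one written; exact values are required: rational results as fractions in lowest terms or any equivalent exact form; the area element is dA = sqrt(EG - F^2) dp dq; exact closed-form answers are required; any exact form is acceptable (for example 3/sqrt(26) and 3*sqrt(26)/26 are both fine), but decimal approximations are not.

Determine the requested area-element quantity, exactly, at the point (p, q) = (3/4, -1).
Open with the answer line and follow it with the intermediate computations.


Answer: sqrt(EG - F^2) = sqrt(11113)/24

E = 397/36, F = -437/48, G = 593/64; EG - F^2 = 11113/576


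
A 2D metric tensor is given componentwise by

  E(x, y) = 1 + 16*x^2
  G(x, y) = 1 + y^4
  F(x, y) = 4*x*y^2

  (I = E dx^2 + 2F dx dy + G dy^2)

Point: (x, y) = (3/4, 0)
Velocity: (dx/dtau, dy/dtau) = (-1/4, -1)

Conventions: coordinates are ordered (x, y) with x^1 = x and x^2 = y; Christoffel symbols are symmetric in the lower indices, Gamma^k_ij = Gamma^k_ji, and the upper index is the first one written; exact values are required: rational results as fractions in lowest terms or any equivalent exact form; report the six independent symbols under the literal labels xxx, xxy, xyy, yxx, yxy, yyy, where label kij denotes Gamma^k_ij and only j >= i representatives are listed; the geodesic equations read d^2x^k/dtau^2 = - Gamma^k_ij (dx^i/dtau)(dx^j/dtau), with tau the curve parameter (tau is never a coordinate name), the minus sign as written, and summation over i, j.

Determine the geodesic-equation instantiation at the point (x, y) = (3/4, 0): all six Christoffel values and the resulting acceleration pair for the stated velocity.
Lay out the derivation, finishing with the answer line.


E = 10, F = 0, G = 1 at the point
E_x = 24, E_y = 0, F_x = 0, F_y = 0, G_x = 0, G_y = 0
EG - F^2 = 10;  g^inv = (1/10) * [[1, 0], [0, 10]]
first-kind symbols [ij,l] = (1/2)(d_i g_jl + d_j g_il - d_l g_ij): [xx,x] = E_x/2 = 12, [xx,y] = F_x - E_y/2 = 0, [xy,x] = E_y/2 = 0, [xy,y] = G_x/2 = 0, [yy,x] = F_y - G_x/2 = 0, [yy,y] = G_y/2 = 0
Gamma^x_ij = (G*[ij,x] - F*[ij,y])/(EG - F^2), Gamma^y_ij = (E*[ij,y] - F*[ij,x])/(EG - F^2)
Gamma_xxx = 6/5, Gamma_xxy = 0, Gamma_xyy = 0, Gamma_yxx = 0, Gamma_yxy = 0, Gamma_yyy = 0
d^2x/dtau^2 = -(Gamma_xxx*(-1/4)^2 + 2*Gamma_xxy*(-1/4)*(-1) + Gamma_xyy*(-1)^2) = -3/40
d^2y/dtau^2 = -(Gamma_yxx*(-1/4)^2 + 2*Gamma_yxy*(-1/4)*(-1) + Gamma_yyy*(-1)^2) = 0

Answer: Gamma_xxx = 6/5, Gamma_xxy = 0, Gamma_xyy = 0, Gamma_yxx = 0, Gamma_yxy = 0, Gamma_yyy = 0; accelerations (d^2x/dtau^2, d^2y/dtau^2) = (-3/40, 0)


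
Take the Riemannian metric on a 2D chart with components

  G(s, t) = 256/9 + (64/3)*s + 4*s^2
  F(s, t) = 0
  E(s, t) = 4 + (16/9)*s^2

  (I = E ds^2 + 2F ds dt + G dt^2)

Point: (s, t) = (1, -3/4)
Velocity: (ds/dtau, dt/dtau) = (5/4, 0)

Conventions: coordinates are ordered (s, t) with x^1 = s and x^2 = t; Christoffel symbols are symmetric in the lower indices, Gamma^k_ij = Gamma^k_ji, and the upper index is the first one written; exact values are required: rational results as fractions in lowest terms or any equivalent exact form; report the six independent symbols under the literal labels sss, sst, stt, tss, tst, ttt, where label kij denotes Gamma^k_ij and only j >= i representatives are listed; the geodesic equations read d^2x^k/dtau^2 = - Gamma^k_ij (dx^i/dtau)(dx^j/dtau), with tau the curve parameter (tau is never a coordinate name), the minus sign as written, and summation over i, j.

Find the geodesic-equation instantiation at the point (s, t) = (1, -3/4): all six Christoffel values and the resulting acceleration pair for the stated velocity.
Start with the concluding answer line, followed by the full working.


Answer: Gamma_sss = 4/13, Gamma_sst = 0, Gamma_stt = -33/13, Gamma_tss = 0, Gamma_tst = 3/11, Gamma_ttt = 0; accelerations (d^2s/dtau^2, d^2t/dtau^2) = (-25/52, 0)

E = 52/9, F = 0, G = 484/9 at the point
E_s = 32/9, E_t = 0, F_s = 0, F_t = 0, G_s = 88/3, G_t = 0
EG - F^2 = 25168/81;  g^inv = (81/25168) * [[484/9, 0], [0, 52/9]]
first-kind symbols [ij,l] = (1/2)(d_i g_jl + d_j g_il - d_l g_ij): [ss,s] = E_s/2 = 16/9, [ss,t] = F_s - E_t/2 = 0, [st,s] = E_t/2 = 0, [st,t] = G_s/2 = 44/3, [tt,s] = F_t - G_s/2 = -44/3, [tt,t] = G_t/2 = 0
Gamma^s_ij = (G*[ij,s] - F*[ij,t])/(EG - F^2), Gamma^t_ij = (E*[ij,t] - F*[ij,s])/(EG - F^2)
Gamma_sss = 4/13, Gamma_sst = 0, Gamma_stt = -33/13, Gamma_tss = 0, Gamma_tst = 3/11, Gamma_ttt = 0
d^2s/dtau^2 = -(Gamma_sss*(5/4)^2 + 2*Gamma_sst*(5/4)*(0) + Gamma_stt*(0)^2) = -25/52
d^2t/dtau^2 = -(Gamma_tss*(5/4)^2 + 2*Gamma_tst*(5/4)*(0) + Gamma_ttt*(0)^2) = 0


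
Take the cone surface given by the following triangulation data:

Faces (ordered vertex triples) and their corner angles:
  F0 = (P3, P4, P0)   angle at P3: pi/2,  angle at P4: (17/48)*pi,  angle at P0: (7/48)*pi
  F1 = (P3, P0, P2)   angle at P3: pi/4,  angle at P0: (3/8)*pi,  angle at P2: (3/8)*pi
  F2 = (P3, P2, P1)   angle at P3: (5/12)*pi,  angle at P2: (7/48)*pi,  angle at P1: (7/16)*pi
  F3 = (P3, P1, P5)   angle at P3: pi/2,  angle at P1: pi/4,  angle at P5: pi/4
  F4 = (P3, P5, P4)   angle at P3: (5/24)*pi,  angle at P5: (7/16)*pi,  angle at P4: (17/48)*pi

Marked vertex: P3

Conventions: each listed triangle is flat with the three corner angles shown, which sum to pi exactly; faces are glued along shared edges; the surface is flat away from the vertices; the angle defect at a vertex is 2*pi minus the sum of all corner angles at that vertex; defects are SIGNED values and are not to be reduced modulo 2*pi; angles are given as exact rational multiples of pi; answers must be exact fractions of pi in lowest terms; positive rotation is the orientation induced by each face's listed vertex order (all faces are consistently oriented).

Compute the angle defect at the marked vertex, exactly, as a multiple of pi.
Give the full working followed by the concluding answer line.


Sum of corner angles at P3: (15/8)*pi
defect = 2*pi - (15/8)*pi

Answer: defect(P3) = pi/8


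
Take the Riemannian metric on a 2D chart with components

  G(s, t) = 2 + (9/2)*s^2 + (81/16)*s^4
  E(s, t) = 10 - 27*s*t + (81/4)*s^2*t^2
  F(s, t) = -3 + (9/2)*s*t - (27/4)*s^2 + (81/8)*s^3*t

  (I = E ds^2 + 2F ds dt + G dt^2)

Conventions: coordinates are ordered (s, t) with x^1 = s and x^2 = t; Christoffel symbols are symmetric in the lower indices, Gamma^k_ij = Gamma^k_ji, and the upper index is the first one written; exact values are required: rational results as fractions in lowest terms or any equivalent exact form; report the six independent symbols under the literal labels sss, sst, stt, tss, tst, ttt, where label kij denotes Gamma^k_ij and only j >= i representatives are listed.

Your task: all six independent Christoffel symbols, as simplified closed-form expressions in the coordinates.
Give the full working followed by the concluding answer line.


E = 10 - 27*s*t + (81/4)*s^2*t^2; F = -3 + (9/2)*s*t - (27/4)*s^2 + (81/8)*s^3*t; G = 2 + (9/2)*s^2 + (81/16)*s^4
Gamma^k_ij = (1/2) g^{kl} (d_i g_jl + d_j g_il - d_l g_ij), with g^inv = (1/(EG-F^2)) [[G, -F], [-F, E]]
first partials: E_s = -27*t + (81/2)*s*t^2, E_t = -27*s + (81/2)*s^2*t, F_s = (9/2)*t - (27/2)*s + (243/8)*s^2*t, F_t = (9/2)*s + (81/8)*s^3, G_s = 9*s + (81/4)*s^3, G_t = 0
D = EG - F^2 = 11 - 27*s*t + (9/2)*s^2 + (81/4)*s^2*t^2 + (81/16)*s^4
expanded: Gamma^s_ss = (G E_s - 2F F_s + F E_t)/(2D), Gamma^s_st = (G E_t - F G_s)/(2D), Gamma^s_tt = (2G F_t - G G_s - F G_t)/(2D), Gamma^t_ss = (2E F_s - E E_t - F E_s)/(2D), Gamma^t_st = (E G_s - F E_t)/(2D), Gamma^t_tt = (E G_t - 2F F_t + F G_s)/(2D); substitute and cancel common factors

Answer: Gamma_sss = (324*s*t^2 - 216*t)/(81*s^4 + 324*s^2*t^2 + 72*s^2 - 432*s*t + 176), Gamma_sst = (324*s^2*t - 216*s)/(81*s^4 + 324*s^2*t^2 + 72*s^2 - 432*s*t + 176), Gamma_stt = 0, Gamma_tss = (162*s^2*t + 72*t)/(81*s^4 + 324*s^2*t^2 + 72*s^2 - 432*s*t + 176), Gamma_tst = (162*s^3 + 72*s)/(81*s^4 + 324*s^2*t^2 + 72*s^2 - 432*s*t + 176), Gamma_ttt = 0


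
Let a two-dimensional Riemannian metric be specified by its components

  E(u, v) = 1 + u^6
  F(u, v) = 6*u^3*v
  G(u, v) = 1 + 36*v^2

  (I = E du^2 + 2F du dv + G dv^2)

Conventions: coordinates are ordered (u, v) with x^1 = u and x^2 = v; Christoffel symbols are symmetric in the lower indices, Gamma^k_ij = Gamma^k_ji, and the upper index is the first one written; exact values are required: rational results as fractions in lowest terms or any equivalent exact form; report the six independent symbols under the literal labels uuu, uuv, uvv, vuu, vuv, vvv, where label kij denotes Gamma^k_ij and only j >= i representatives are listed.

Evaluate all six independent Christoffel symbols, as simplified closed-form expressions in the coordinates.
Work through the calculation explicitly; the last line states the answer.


E = 1 + u^6; F = 6*u^3*v; G = 1 + 36*v^2
Gamma^k_ij = (1/2) g^{kl} (d_i g_jl + d_j g_il - d_l g_ij), with g^inv = (1/(EG-F^2)) [[G, -F], [-F, E]]
first partials: E_u = 6*u^5, E_v = 0, F_u = 18*u^2*v, F_v = 6*u^3, G_u = 0, G_v = 72*v
D = EG - F^2 = 1 + 36*v^2 + u^6
expanded: Gamma^u_uu = (G E_u - 2F F_u + F E_v)/(2D), Gamma^u_uv = (G E_v - F G_u)/(2D), Gamma^u_vv = (2G F_v - G G_u - F G_v)/(2D), Gamma^v_uu = (2E F_u - E E_v - F E_u)/(2D), Gamma^v_uv = (E G_u - F E_v)/(2D), Gamma^v_vv = (E G_v - 2F F_v + F G_u)/(2D); substitute and cancel common factors

Answer: Gamma_uuu = 3*u^5/(u^6 + 36*v^2 + 1), Gamma_uuv = 0, Gamma_uvv = 6*u^3/(u^6 + 36*v^2 + 1), Gamma_vuu = 18*u^2*v/(u^6 + 36*v^2 + 1), Gamma_vuv = 0, Gamma_vvv = 36*v/(u^6 + 36*v^2 + 1)


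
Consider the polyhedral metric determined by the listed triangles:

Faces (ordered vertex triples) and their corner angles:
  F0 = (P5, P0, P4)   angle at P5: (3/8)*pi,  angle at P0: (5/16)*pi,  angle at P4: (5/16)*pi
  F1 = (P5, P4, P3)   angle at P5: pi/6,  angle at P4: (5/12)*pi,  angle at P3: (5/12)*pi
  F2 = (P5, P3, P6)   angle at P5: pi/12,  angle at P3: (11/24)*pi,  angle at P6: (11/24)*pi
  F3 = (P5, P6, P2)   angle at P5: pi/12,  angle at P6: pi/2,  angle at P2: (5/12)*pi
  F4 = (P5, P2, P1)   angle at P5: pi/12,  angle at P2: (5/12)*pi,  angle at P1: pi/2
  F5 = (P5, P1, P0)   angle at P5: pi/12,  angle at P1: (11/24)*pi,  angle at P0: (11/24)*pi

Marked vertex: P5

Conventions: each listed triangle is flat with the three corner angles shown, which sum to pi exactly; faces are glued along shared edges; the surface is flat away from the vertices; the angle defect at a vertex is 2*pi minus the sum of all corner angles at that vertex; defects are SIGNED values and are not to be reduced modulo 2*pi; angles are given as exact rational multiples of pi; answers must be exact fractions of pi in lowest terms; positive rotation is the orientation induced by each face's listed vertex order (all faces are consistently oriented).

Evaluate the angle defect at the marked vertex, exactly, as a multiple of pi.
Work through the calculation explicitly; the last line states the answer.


Sum of corner angles at P5: (7/8)*pi
defect = 2*pi - (7/8)*pi

Answer: defect(P5) = (9/8)*pi


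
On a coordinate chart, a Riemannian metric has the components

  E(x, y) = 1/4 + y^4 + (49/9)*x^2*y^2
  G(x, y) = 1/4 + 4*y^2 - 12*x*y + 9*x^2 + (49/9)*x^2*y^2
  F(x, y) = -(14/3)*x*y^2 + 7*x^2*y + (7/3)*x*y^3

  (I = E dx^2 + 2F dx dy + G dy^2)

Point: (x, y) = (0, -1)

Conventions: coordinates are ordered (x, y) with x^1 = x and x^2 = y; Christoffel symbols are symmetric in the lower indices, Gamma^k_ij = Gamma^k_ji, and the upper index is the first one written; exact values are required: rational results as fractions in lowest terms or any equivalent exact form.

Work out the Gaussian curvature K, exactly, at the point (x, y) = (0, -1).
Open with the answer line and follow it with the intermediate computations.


Answer: K = 34928/65025

E = 5/4, F = 0, G = 17/4, EG - F^2 = 85/16 at the point
E_x = 0, E_y = -4, F_x = -7, F_y = 0, G_x = 12, G_y = -8
E_yy = 12, F_xy = 49/3, G_xx = 260/9
The intrinsic route: Brioschi's K = (det M1 - det M2)/(EG - F^2)^2.
M1 = [[-E_yy/2 + F_xy - G_xx/2, E_x/2, F_x - E_y/2], [F_y - G_x/2, E, F], [G_y/2, F, G]] = [[-37/9, 0, -5], [-6, 5/4, 0], [-4, 0, 17/4]]; det M1 = -6745/144
M2 = [[0, E_y/2, G_x/2], [E_y/2, E, F], [G_x/2, F, G]] = [[0, -2, 6], [-2, 5/4, 0], [6, 0, 17/4]]; det M2 = -62
det M1 - det M2 = 2183/144; K = 2183/144 / (85/16)^2 = 34928/65025


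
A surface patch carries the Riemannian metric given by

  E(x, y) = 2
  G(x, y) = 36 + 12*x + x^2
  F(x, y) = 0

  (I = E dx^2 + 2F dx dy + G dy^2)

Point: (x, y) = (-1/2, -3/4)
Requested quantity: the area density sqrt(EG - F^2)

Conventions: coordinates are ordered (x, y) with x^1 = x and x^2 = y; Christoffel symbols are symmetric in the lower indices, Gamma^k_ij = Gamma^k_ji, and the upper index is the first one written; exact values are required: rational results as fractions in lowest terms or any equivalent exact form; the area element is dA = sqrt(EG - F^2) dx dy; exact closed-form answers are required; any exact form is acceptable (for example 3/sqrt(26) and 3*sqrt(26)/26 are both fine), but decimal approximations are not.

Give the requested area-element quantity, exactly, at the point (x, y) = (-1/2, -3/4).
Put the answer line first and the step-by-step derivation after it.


Answer: sqrt(EG - F^2) = 11*sqrt(2)/2

E = 2, F = 0, G = 121/4; EG - F^2 = 121/2


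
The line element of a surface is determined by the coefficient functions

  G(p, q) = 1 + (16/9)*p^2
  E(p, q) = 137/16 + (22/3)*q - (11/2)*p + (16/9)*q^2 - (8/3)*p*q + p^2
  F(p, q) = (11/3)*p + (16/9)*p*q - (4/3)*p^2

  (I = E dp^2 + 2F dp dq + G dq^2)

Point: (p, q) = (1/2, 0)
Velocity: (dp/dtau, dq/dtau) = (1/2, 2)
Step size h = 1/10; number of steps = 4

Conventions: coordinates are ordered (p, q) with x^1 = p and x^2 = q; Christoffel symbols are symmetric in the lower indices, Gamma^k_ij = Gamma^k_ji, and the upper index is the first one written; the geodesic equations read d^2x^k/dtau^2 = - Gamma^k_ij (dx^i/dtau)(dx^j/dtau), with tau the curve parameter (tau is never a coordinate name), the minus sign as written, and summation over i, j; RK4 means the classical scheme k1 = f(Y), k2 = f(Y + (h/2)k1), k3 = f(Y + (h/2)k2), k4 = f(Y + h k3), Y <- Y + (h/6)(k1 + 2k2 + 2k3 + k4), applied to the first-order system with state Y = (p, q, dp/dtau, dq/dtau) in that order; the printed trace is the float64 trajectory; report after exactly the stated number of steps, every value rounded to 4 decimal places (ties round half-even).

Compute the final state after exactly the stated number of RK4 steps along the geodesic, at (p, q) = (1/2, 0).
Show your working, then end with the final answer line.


f(Y) = (dp/dtau, dq/dtau, -Gamma^p_ij Y'^i Y'^j, -Gamma^q_ij Y'^i Y'^j) with the Gammas evaluated at the stage position; h = 0.100000; intermediate values shown to 6 dp
step 0: p = 0.5000, q = 0.0000, dp/dtau = 0.5000, dq/dtau = 2.0000
step 1:
  k1: at (p, q) = (0.500000, 0.000000), (dp/dtau, dq/dtau) = (0.500000, 2.000000); Gamma_ppp = -0.345784, Gamma_ppq = 0.461046, Gamma_pqq = 0.000000, Gamma_qpp = -0.102455, Gamma_qpq = 0.136606, Gamma_qqq = 0.000000; k1 = (0.500000, 2.000000, -0.835646, -0.247599)
  k2: at (p, q) = (0.525000, 0.100000), (dp/dtau, dq/dtau) = (0.458218, 1.987620); Gamma_ppp = -0.334433, Gamma_ppq = 0.445911, Gamma_pqq = 0.000000, Gamma_qpp = -0.099266, Gamma_qpq = 0.132355, Gamma_qqq = 0.000000; k2 = (0.458218, 1.987620, -0.742019, -0.220246)
  k3: at (p, q) = (0.522911, 0.099381), (dp/dtau, dq/dtau) = (0.462899, 1.988988); Gamma_ppp = -0.334514, Gamma_ppq = 0.446019, Gamma_pqq = 0.000000, Gamma_qpp = -0.098842, Gamma_qpq = 0.131790, Gamma_qqq = 0.000000; k3 = (0.462899, 1.988988, -0.749621, -0.221498)
  k4: at (p, q) = (0.546290, 0.198899), (dp/dtau, dq/dtau) = (0.425038, 1.977850); Gamma_ppp = -0.323746, Gamma_ppq = 0.431662, Gamma_pqq = 0.000000, Gamma_qpp = -0.095513, Gamma_qpq = 0.127351, Gamma_qqq = 0.000000; k4 = (0.425038, 1.977850, -0.667276, -0.196862)
  Y <- Y + (h/6)(k1 + 2k2 + 2k3 + k4): p = 0.5461, q = 0.1989, dp/dtau = 0.4252, dq/dtau = 1.9779
step 2:
  k1: at (p, q) = (0.546121, 0.198851), (dp/dtau, dq/dtau) = (0.425230, 1.977868); Gamma_ppp = -0.323752, Gamma_ppq = 0.431669, Gamma_pqq = 0.000000, Gamma_qpp = -0.095481, Gamma_qpq = 0.127308, Gamma_qqq = 0.000000; k1 = (0.425230, 1.977868, -0.667569, -0.196879)
  k2: at (p, q) = (0.567383, 0.297744), (dp/dtau, dq/dtau) = (0.391852, 1.968024); Gamma_ppp = -0.313566, Gamma_ppq = 0.418088, Gamma_pqq = 0.000000, Gamma_qpp = -0.091958, Gamma_qpq = 0.122611, Gamma_qqq = 0.000000; k2 = (0.391852, 1.968024, -0.596689, -0.174988)
  k3: at (p, q) = (0.565714, 0.297252), (dp/dtau, dq/dtau) = (0.395396, 1.969118); Gamma_ppp = -0.313618, Gamma_ppq = 0.418157, Gamma_pqq = 0.000000, Gamma_qpp = -0.091667, Gamma_qpq = 0.122222, Gamma_qqq = 0.000000; k3 = (0.395396, 1.969118, -0.602108, -0.175989)
  k4: at (p, q) = (0.585661, 0.395763), (dp/dtau, dq/dtau) = (0.365019, 1.960269); Gamma_ppp = -0.303951, Gamma_ppq = 0.405268, Gamma_pqq = 0.000000, Gamma_qpp = -0.088168, Gamma_qpq = 0.117557, Gamma_qqq = 0.000000; k4 = (0.365019, 1.960269, -0.539470, -0.156485)
  Y <- Y + (h/6)(k1 + 2k2 + 2k3 + k4): p = 0.5855, q = 0.3957, dp/dtau = 0.3652, dq/dtau = 1.9603
step 3:
  k1: at (p, q) = (0.585534, 0.395725), (dp/dtau, dq/dtau) = (0.365153, 1.960279); Gamma_ppp = -0.303955, Gamma_ppq = 0.405273, Gamma_pqq = 0.000000, Gamma_qpp = -0.088147, Gamma_qpq = 0.117530, Gamma_qqq = 0.000000; k1 = (0.365153, 1.960279, -0.539662, -0.156502)
  k2: at (p, q) = (0.603791, 0.493739), (dp/dtau, dq/dtau) = (0.338170, 1.952454); Gamma_ppp = -0.294795, Gamma_ppq = 0.393060, Gamma_pqq = 0.000000, Gamma_qpp = -0.084623, Gamma_qpq = 0.112830, Gamma_qqq = 0.000000; k2 = (0.338170, 1.952454, -0.485332, -0.139317)
  k3: at (p, q) = (0.602442, 0.493347), (dp/dtau, dq/dtau) = (0.340886, 1.953313); Gamma_ppp = -0.294828, Gamma_ppq = 0.393104, Gamma_pqq = 0.000000, Gamma_qpp = -0.084418, Gamma_qpq = 0.112557, Gamma_qqq = 0.000000; k3 = (0.340886, 1.953313, -0.489242, -0.140084)
  k4: at (p, q) = (0.619622, 0.591056), (dp/dtau, dq/dtau) = (0.316229, 1.946270); Gamma_ppp = -0.286125, Gamma_ppq = 0.381500, Gamma_pqq = 0.000000, Gamma_qpp = -0.080997, Gamma_qpq = 0.107996, Gamma_qqq = 0.000000; k4 = (0.316229, 1.946270, -0.440989, -0.124836)
  Y <- Y + (h/6)(k1 + 2k2 + 2k3 + k4): p = 0.6195, q = 0.5910, dp/dtau = 0.3163, dq/dtau = 1.9463
step 4:
  k1: at (p, q) = (0.619525, 0.591026), (dp/dtau, dq/dtau) = (0.316323, 1.946277); Gamma_ppp = -0.286128, Gamma_ppq = 0.381503, Gamma_pqq = 0.000000, Gamma_qpp = -0.080983, Gamma_qpq = 0.107978, Gamma_qqq = 0.000000; k1 = (0.316323, 1.946277, -0.441116, -0.124850)
  k2: at (p, q) = (0.635341, 0.688340), (dp/dtau, dq/dtau) = (0.294267, 1.940034); Gamma_ppp = -0.277866, Gamma_ppq = 0.370488, Gamma_pqq = 0.000000, Gamma_qpp = -0.077623, Gamma_qpq = 0.103497, Gamma_qqq = 0.000000; k2 = (0.294267, 1.940034, -0.398953, -0.111449)
  k3: at (p, q) = (0.634238, 0.688028), (dp/dtau, dq/dtau) = (0.296375, 1.940704); Gamma_ppp = -0.277886, Gamma_ppq = 0.370515, Gamma_pqq = 0.000000, Gamma_qpp = -0.077476, Gamma_qpq = 0.103301, Gamma_qqq = 0.000000; k3 = (0.296375, 1.940704, -0.401814, -0.112028)
  k4: at (p, q) = (0.649163, 0.785097), (dp/dtau, dq/dtau) = (0.276141, 1.935074); Gamma_ppp = -0.270026, Gamma_ppq = 0.360035, Gamma_pqq = 0.000000, Gamma_qpp = -0.074253, Gamma_qpq = 0.099004, Gamma_qqq = 0.000000; k4 = (0.276141, 1.935074, -0.364182, -0.100144)
  Y <- Y + (h/6)(k1 + 2k2 + 2k3 + k4): p = 0.6491, q = 0.7851, dp/dtau = 0.2762, dq/dtau = 1.9351

Answer: p = 0.6491, q = 0.7851, dp/dtau = 0.2762, dq/dtau = 1.9351
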